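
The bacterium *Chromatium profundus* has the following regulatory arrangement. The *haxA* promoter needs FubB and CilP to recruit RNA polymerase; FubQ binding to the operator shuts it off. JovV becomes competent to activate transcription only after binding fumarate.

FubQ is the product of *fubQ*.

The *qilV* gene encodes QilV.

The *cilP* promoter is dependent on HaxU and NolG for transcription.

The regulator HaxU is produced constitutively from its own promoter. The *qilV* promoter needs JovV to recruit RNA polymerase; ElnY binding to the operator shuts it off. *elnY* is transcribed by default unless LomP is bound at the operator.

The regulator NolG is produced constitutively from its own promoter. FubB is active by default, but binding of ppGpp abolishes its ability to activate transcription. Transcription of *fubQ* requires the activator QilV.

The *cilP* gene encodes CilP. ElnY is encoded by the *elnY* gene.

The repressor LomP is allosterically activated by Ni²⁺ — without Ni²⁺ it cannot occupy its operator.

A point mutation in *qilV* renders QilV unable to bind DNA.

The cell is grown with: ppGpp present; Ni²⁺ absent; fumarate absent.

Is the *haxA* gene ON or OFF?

OFF

QilV is non-functional in this strain, so it has no effect.
Required activator QilV is absent, so *fubQ* is not transcribed.
So FubQ is not produced.
ppGpp is present, so FubB is inactive.
HaxU is produced constitutively and is active.
NolG is produced constitutively and is active.
No repressor is bound and HaxU and NolG are active, so *cilP* is transcribed.
So CilP is produced and active.
Required activator FubB is absent, so *haxA* is not transcribed.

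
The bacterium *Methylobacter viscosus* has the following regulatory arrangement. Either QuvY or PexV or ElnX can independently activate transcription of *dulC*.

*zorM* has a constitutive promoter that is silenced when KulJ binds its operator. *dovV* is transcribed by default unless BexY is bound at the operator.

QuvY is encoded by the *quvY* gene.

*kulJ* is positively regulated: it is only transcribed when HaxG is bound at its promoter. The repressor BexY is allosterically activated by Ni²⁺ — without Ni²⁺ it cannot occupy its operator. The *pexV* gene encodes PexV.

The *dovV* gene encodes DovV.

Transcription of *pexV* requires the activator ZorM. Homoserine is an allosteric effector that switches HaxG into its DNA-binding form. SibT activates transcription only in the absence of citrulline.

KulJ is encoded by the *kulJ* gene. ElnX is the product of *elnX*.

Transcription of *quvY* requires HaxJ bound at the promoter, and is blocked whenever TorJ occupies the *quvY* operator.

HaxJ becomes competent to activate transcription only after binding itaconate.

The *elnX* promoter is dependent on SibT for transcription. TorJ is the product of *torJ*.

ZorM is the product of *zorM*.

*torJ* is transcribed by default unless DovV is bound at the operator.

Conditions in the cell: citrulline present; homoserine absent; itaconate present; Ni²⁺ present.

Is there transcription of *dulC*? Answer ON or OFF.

ON

Ni²⁺ is present, so BexY is active.
With repressor BexY bound, *dovV* is not transcribed.
So DovV is not produced.
With no repressor bound, *torJ* is transcribed.
So TorJ is produced and active.
Itaconate is present, so HaxJ is active.
With repressor TorJ bound, *quvY* is not transcribed.
So QuvY is not produced.
Homoserine is absent, so HaxG is inactive.
Required activator HaxG is absent, so *kulJ* is not transcribed.
So KulJ is not produced.
With no repressor bound, *zorM* is transcribed.
So ZorM is produced and active.
No repressor is bound and ZorM is active, so *pexV* is transcribed.
So PexV is produced and active.
Citrulline is present, so SibT is inactive.
Required activator SibT is absent, so *elnX* is not transcribed.
So ElnX is not produced.
Activator PexV is present, so *dulC* is transcribed.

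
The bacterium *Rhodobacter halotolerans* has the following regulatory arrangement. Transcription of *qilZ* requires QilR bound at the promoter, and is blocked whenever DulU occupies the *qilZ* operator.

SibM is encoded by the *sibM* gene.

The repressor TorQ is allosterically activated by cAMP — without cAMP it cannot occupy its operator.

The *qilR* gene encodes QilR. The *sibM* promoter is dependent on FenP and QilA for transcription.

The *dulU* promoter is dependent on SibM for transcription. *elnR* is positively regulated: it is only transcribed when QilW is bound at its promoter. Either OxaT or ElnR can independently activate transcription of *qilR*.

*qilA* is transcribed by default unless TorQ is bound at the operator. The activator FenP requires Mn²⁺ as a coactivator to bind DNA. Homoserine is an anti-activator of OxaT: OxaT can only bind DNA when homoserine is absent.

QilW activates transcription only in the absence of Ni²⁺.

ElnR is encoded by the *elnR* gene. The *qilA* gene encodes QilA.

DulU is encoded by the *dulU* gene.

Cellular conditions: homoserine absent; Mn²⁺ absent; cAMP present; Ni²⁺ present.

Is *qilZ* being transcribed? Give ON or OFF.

ON

Mn²⁺ is absent, so FenP is inactive.
cAMP is present, so TorQ is active.
With repressor TorQ bound, *qilA* is not transcribed.
So QilA is not produced.
Required activator FenP is absent, so *sibM* is not transcribed.
So SibM is not produced.
Required activator SibM is absent, so *dulU* is not transcribed.
So DulU is not produced.
Homoserine is absent, so OxaT is active.
Ni²⁺ is present, so QilW is inactive.
Required activator QilW is absent, so *elnR* is not transcribed.
So ElnR is not produced.
Activator OxaT is present, so *qilR* is transcribed.
So QilR is produced and active.
No repressor is bound and QilR is active, so *qilZ* is transcribed.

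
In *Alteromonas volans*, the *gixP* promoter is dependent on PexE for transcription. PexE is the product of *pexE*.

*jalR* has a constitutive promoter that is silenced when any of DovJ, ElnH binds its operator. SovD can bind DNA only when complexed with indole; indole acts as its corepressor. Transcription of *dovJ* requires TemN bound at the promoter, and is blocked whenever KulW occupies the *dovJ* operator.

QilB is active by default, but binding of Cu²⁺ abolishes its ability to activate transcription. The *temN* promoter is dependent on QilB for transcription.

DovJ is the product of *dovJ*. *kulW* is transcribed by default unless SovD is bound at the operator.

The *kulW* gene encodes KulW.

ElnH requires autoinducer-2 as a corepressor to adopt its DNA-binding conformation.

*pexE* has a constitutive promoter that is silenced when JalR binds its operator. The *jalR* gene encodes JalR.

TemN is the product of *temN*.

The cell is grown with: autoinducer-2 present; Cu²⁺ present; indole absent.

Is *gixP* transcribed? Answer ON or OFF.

ON

Indole is absent, so SovD is inactive.
With no repressor bound, *kulW* is transcribed.
So KulW is produced and active.
Cu²⁺ is present, so QilB is inactive.
Required activator QilB is absent, so *temN* is not transcribed.
So TemN is not produced.
With repressor KulW bound, *dovJ* is not transcribed.
So DovJ is not produced.
Autoinducer-2 is present, so ElnH is active.
With repressor ElnH bound, *jalR* is not transcribed.
So JalR is not produced.
With no repressor bound, *pexE* is transcribed.
So PexE is produced and active.
No repressor is bound and PexE is active, so *gixP* is transcribed.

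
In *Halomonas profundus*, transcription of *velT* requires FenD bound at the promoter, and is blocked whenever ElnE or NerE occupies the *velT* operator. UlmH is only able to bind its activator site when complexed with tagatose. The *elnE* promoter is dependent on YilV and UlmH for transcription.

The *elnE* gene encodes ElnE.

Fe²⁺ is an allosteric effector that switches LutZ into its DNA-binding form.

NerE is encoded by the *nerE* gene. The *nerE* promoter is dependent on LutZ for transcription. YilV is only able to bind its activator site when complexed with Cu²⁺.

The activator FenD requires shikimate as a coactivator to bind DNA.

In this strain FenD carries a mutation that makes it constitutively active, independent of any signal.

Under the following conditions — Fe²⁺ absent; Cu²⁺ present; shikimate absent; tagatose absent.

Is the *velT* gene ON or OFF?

Cu²⁺ is present, so YilV is active.
Tagatose is absent, so UlmH is inactive.
Required activator UlmH is absent, so *elnE* is not transcribed.
So ElnE is not produced.
Fe²⁺ is absent, so LutZ is inactive.
Required activator LutZ is absent, so *nerE* is not transcribed.
So NerE is not produced.
FenD is constitutively active in this strain.
No repressor is bound and FenD is active, so *velT* is transcribed.

ON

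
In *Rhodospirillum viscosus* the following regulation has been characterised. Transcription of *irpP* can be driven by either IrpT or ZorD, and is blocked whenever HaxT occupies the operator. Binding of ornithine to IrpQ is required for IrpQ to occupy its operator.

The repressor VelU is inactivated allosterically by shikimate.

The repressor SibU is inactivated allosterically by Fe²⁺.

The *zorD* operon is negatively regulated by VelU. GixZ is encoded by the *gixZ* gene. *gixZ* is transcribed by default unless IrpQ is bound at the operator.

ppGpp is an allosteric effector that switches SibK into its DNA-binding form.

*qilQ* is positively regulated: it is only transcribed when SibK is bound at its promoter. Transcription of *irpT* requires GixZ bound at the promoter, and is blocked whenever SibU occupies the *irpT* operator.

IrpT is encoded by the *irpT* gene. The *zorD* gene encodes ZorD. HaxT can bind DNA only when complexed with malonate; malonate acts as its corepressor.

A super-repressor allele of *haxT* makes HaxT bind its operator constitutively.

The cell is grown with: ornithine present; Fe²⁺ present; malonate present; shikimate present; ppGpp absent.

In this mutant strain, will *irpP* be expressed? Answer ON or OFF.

HaxT is constitutively active in this strain.
Ornithine is present, so IrpQ is active.
With repressor IrpQ bound, *gixZ* is not transcribed.
So GixZ is not produced.
Fe²⁺ is present, so SibU is inactive.
Required activator GixZ is absent, so *irpT* is not transcribed.
So IrpT is not produced.
Shikimate is present, so VelU is inactive.
With no repressor bound, *zorD* is transcribed.
So ZorD is produced and active.
With repressor HaxT bound, *irpP* is not transcribed.

OFF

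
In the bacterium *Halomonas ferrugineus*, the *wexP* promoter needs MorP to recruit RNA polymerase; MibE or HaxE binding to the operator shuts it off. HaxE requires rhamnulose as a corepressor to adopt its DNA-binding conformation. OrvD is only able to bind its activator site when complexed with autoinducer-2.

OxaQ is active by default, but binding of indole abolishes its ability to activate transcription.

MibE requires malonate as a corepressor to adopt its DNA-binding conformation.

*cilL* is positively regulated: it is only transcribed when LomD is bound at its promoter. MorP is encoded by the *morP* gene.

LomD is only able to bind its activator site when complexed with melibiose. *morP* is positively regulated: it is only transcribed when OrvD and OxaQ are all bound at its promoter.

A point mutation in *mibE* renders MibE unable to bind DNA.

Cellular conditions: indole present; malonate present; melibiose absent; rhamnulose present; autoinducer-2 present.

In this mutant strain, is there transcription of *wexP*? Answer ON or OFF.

Autoinducer-2 is present, so OrvD is active.
Indole is present, so OxaQ is inactive.
Required activator OxaQ is absent, so *morP* is not transcribed.
So MorP is not produced.
MibE is non-functional in this strain, so it has no effect.
Rhamnulose is present, so HaxE is active.
With repressor HaxE bound, *wexP* is not transcribed.

OFF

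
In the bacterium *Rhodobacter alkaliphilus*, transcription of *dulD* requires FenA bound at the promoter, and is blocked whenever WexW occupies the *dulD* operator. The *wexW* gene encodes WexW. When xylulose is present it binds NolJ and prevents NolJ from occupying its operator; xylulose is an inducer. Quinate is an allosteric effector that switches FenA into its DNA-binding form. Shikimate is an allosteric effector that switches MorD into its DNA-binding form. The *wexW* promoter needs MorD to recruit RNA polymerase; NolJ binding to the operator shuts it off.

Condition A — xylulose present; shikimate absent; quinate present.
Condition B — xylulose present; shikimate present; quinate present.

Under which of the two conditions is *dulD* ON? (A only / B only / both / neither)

A only

Condition A:
Xylulose is present, so NolJ is inactive.
Shikimate is absent, so MorD is inactive.
Required activator MorD is absent, so *wexW* is not transcribed.
So WexW is not produced.
Quinate is present, so FenA is active.
No repressor is bound and FenA is active, so *dulD* is transcribed.
→ *dulD* is ON in A.
Condition B:
Xylulose is present, so NolJ is inactive.
Shikimate is present, so MorD is active.
No repressor is bound and MorD is active, so *wexW* is transcribed.
So WexW is produced and active.
Quinate is present, so FenA is active.
With repressor WexW bound, *dulD* is not transcribed.
→ *dulD* is OFF in B.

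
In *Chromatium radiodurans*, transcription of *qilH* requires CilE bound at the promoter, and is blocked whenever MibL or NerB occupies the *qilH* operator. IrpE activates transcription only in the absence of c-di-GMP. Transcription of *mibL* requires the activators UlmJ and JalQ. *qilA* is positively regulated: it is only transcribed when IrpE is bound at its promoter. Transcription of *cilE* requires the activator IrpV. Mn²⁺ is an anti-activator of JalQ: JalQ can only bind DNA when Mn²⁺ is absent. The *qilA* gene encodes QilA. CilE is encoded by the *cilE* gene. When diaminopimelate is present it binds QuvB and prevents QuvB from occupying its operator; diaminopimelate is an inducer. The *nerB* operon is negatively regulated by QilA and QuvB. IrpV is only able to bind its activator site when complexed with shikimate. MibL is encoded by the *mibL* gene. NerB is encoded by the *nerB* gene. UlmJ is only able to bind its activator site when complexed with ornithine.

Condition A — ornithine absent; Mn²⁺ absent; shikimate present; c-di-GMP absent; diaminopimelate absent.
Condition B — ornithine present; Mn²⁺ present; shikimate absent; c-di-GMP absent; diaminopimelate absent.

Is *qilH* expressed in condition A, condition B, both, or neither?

A only

Condition A:
Ornithine is absent, so UlmJ is inactive.
Mn²⁺ is absent, so JalQ is active.
Required activator UlmJ is absent, so *mibL* is not transcribed.
So MibL is not produced.
Shikimate is present, so IrpV is active.
No repressor is bound and IrpV is active, so *cilE* is transcribed.
So CilE is produced and active.
c-di-GMP is absent, so IrpE is active.
No repressor is bound and IrpE is active, so *qilA* is transcribed.
So QilA is produced and active.
Diaminopimelate is absent, so QuvB is active.
With repressor QilA bound, *nerB* is not transcribed.
So NerB is not produced.
No repressor is bound and CilE is active, so *qilH* is transcribed.
→ *qilH* is ON in A.
Condition B:
Ornithine is present, so UlmJ is active.
Mn²⁺ is present, so JalQ is inactive.
Required activator JalQ is absent, so *mibL* is not transcribed.
So MibL is not produced.
Shikimate is absent, so IrpV is inactive.
Required activator IrpV is absent, so *cilE* is not transcribed.
So CilE is not produced.
c-di-GMP is absent, so IrpE is active.
No repressor is bound and IrpE is active, so *qilA* is transcribed.
So QilA is produced and active.
Diaminopimelate is absent, so QuvB is active.
With repressor QilA bound, *nerB* is not transcribed.
So NerB is not produced.
Required activator CilE is absent, so *qilH* is not transcribed.
→ *qilH* is OFF in B.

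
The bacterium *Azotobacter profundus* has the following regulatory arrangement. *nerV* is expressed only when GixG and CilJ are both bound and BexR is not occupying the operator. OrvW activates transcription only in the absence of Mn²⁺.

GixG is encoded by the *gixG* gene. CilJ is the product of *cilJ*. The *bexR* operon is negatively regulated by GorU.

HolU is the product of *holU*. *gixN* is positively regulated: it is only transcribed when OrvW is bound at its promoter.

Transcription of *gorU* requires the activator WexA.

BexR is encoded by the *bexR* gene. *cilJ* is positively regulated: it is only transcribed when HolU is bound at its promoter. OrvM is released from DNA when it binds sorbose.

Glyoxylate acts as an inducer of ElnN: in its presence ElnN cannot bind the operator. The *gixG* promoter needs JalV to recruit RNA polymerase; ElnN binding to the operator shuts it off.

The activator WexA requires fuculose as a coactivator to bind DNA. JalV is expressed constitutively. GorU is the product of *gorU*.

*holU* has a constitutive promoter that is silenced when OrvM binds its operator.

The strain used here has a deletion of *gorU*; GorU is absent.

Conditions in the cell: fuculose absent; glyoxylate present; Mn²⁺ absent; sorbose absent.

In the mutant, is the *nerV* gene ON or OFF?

OFF

Glyoxylate is present, so ElnN is inactive.
JalV is produced constitutively and is active.
No repressor is bound and JalV is active, so *gixG* is transcribed.
So GixG is produced and active.
Sorbose is absent, so OrvM is active.
With repressor OrvM bound, *holU* is not transcribed.
So HolU is not produced.
Required activator HolU is absent, so *cilJ* is not transcribed.
So CilJ is not produced.
GorU is non-functional in this strain, so it has no effect.
With no repressor bound, *bexR* is transcribed.
So BexR is produced and active.
With repressor BexR bound, *nerV* is not transcribed.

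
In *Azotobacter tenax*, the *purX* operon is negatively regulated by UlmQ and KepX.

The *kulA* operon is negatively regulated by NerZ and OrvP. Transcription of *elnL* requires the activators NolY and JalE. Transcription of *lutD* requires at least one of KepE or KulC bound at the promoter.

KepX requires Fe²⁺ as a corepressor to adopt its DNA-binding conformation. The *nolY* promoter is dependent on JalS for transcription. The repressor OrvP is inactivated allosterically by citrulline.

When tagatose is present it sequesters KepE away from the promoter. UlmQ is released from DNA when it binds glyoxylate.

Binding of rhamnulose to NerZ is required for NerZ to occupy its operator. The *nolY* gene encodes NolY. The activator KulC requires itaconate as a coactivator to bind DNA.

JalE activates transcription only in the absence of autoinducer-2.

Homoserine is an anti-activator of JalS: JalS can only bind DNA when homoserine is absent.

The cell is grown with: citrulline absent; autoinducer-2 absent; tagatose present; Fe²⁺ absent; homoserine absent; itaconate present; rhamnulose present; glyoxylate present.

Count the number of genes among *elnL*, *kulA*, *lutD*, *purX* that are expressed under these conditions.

Homoserine is absent, so JalS is active.
No repressor is bound and JalS is active, so *nolY* is transcribed.
So NolY is produced and active.
Autoinducer-2 is absent, so JalE is active.
No repressor is bound and NolY and JalE are active, so *elnL* is transcribed.
→ *elnL* is ON.
Rhamnulose is present, so NerZ is active.
Citrulline is absent, so OrvP is active.
With repressor NerZ bound, *kulA* is not transcribed.
→ *kulA* is OFF.
Tagatose is present, so KepE is inactive.
Itaconate is present, so KulC is active.
Activator KulC is present, so *lutD* is transcribed.
→ *lutD* is ON.
Glyoxylate is present, so UlmQ is inactive.
Fe²⁺ is absent, so KepX is inactive.
With no repressor bound, *purX* is transcribed.
→ *purX* is ON.
3 of the 4 genes are transcribed.

3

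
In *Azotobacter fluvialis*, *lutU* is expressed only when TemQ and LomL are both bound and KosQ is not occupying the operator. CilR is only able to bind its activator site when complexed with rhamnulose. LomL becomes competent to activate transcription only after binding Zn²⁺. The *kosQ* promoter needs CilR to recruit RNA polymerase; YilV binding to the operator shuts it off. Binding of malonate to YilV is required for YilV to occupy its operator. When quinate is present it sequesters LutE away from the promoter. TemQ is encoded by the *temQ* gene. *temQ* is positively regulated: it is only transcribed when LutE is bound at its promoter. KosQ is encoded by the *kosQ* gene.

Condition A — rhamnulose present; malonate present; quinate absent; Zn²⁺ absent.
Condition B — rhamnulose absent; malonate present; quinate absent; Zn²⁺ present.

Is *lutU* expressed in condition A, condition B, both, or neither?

B only

Condition A:
Rhamnulose is present, so CilR is active.
Malonate is present, so YilV is active.
With repressor YilV bound, *kosQ* is not transcribed.
So KosQ is not produced.
Quinate is absent, so LutE is active.
No repressor is bound and LutE is active, so *temQ* is transcribed.
So TemQ is produced and active.
Zn²⁺ is absent, so LomL is inactive.
Required activator LomL is absent, so *lutU* is not transcribed.
→ *lutU* is OFF in A.
Condition B:
Rhamnulose is absent, so CilR is inactive.
Malonate is present, so YilV is active.
With repressor YilV bound, *kosQ* is not transcribed.
So KosQ is not produced.
Quinate is absent, so LutE is active.
No repressor is bound and LutE is active, so *temQ* is transcribed.
So TemQ is produced and active.
Zn²⁺ is present, so LomL is active.
No repressor is bound and TemQ and LomL are active, so *lutU* is transcribed.
→ *lutU* is ON in B.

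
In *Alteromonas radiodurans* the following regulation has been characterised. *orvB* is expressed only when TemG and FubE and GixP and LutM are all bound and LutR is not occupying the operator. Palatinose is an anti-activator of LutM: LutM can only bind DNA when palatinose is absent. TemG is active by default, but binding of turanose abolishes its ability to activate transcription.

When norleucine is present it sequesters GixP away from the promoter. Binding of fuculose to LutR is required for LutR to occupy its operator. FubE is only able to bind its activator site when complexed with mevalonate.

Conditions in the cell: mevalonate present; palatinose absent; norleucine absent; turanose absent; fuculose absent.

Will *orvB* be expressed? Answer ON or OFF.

ON

Turanose is absent, so TemG is active.
Fuculose is absent, so LutR is inactive.
Mevalonate is present, so FubE is active.
Norleucine is absent, so GixP is active.
Palatinose is absent, so LutM is active.
No repressor is bound and TemG and FubE and GixP and LutM are active, so *orvB* is transcribed.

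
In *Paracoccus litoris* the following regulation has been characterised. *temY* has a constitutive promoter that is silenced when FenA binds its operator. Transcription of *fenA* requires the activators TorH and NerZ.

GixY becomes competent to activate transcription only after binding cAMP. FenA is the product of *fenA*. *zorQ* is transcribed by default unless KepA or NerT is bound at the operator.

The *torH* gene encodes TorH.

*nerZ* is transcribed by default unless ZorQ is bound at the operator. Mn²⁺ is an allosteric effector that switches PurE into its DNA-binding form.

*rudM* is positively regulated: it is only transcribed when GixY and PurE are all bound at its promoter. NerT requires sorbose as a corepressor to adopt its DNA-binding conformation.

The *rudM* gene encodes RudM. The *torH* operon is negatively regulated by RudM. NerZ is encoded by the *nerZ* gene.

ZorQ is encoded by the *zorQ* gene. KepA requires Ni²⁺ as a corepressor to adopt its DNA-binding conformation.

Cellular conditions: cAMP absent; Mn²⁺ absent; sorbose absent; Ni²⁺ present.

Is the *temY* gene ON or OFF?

OFF

cAMP is absent, so GixY is inactive.
Mn²⁺ is absent, so PurE is inactive.
Required activator GixY is absent, so *rudM* is not transcribed.
So RudM is not produced.
With no repressor bound, *torH* is transcribed.
So TorH is produced and active.
Ni²⁺ is present, so KepA is active.
Sorbose is absent, so NerT is inactive.
With repressor KepA bound, *zorQ* is not transcribed.
So ZorQ is not produced.
With no repressor bound, *nerZ* is transcribed.
So NerZ is produced and active.
No repressor is bound and TorH and NerZ are active, so *fenA* is transcribed.
So FenA is produced and active.
With repressor FenA bound, *temY* is not transcribed.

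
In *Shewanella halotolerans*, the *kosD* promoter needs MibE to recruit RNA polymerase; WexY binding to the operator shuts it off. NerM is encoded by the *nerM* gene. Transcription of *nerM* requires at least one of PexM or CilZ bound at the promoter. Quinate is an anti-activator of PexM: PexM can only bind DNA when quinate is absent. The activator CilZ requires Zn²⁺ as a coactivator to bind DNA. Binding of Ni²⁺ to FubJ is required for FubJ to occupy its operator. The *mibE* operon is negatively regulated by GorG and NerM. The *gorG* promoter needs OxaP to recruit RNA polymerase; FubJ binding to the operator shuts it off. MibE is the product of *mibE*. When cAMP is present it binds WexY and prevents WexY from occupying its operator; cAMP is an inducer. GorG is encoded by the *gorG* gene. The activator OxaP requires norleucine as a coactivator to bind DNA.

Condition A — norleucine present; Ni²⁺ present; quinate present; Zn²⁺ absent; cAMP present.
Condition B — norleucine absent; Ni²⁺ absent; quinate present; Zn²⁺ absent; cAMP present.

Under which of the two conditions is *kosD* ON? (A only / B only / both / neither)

Condition A:
Norleucine is present, so OxaP is active.
Ni²⁺ is present, so FubJ is active.
With repressor FubJ bound, *gorG* is not transcribed.
So GorG is not produced.
Quinate is present, so PexM is inactive.
Zn²⁺ is absent, so CilZ is inactive.
No activator is available at the *nerM* promoter, so *nerM* is not transcribed.
So NerM is not produced.
With no repressor bound, *mibE* is transcribed.
So MibE is produced and active.
cAMP is present, so WexY is inactive.
No repressor is bound and MibE is active, so *kosD* is transcribed.
→ *kosD* is ON in A.
Condition B:
Norleucine is absent, so OxaP is inactive.
Ni²⁺ is absent, so FubJ is inactive.
Required activator OxaP is absent, so *gorG* is not transcribed.
So GorG is not produced.
Quinate is present, so PexM is inactive.
Zn²⁺ is absent, so CilZ is inactive.
No activator is available at the *nerM* promoter, so *nerM* is not transcribed.
So NerM is not produced.
With no repressor bound, *mibE* is transcribed.
So MibE is produced and active.
cAMP is present, so WexY is inactive.
No repressor is bound and MibE is active, so *kosD* is transcribed.
→ *kosD* is ON in B.

both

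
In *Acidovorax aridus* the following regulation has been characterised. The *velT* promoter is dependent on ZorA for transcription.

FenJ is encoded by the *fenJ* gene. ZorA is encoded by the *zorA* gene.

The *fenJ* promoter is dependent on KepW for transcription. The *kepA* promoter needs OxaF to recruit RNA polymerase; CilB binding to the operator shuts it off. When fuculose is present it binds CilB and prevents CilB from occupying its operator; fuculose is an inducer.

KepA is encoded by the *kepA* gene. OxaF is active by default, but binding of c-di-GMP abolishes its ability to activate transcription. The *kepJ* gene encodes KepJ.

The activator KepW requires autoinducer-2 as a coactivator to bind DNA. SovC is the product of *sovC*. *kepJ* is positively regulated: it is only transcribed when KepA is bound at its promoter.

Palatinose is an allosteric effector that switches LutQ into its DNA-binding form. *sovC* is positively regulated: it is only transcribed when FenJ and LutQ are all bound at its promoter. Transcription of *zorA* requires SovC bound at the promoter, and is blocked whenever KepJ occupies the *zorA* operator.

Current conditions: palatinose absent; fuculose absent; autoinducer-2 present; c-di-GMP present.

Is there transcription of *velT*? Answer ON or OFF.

OFF

Autoinducer-2 is present, so KepW is active.
No repressor is bound and KepW is active, so *fenJ* is transcribed.
So FenJ is produced and active.
Palatinose is absent, so LutQ is inactive.
Required activator LutQ is absent, so *sovC* is not transcribed.
So SovC is not produced.
Fuculose is absent, so CilB is active.
c-di-GMP is present, so OxaF is inactive.
With repressor CilB bound, *kepA* is not transcribed.
So KepA is not produced.
Required activator KepA is absent, so *kepJ* is not transcribed.
So KepJ is not produced.
Required activator SovC is absent, so *zorA* is not transcribed.
So ZorA is not produced.
Required activator ZorA is absent, so *velT* is not transcribed.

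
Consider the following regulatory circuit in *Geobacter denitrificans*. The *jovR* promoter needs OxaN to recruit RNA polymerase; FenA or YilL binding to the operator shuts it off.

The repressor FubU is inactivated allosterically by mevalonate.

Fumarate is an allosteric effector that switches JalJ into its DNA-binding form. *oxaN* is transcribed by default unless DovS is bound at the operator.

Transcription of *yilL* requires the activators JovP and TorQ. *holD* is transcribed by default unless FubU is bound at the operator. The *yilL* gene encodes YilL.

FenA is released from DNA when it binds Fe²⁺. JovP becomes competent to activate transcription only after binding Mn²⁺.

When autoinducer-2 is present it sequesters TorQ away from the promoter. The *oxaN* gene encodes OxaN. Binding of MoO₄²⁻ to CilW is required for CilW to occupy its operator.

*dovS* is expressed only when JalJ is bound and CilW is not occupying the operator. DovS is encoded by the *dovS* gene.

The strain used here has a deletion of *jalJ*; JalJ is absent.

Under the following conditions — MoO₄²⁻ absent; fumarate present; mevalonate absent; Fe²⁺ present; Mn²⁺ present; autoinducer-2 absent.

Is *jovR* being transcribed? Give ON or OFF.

MoO₄²⁻ is absent, so CilW is inactive.
JalJ is non-functional in this strain, so it has no effect.
Required activator JalJ is absent, so *dovS* is not transcribed.
So DovS is not produced.
With no repressor bound, *oxaN* is transcribed.
So OxaN is produced and active.
Fe²⁺ is present, so FenA is inactive.
Mn²⁺ is present, so JovP is active.
Autoinducer-2 is absent, so TorQ is active.
No repressor is bound and JovP and TorQ are active, so *yilL* is transcribed.
So YilL is produced and active.
With repressor YilL bound, *jovR* is not transcribed.

OFF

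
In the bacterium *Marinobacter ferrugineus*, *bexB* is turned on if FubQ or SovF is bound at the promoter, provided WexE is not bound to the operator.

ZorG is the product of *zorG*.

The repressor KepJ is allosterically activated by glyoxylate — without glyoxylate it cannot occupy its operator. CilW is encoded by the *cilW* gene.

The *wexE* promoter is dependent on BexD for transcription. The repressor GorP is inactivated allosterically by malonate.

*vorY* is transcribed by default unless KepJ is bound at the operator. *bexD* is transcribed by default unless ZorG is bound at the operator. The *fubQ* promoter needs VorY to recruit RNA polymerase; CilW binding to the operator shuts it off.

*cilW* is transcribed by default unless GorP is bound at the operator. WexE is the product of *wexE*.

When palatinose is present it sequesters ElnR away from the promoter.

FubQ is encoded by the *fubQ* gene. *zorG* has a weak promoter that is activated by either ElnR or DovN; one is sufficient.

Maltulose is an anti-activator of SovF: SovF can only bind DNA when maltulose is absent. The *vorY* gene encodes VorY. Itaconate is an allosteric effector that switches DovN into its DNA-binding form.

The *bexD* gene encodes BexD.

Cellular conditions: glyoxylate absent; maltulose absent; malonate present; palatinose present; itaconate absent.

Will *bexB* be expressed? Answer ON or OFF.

Palatinose is present, so ElnR is inactive.
Itaconate is absent, so DovN is inactive.
No activator is available at the *zorG* promoter, so *zorG* is not transcribed.
So ZorG is not produced.
With no repressor bound, *bexD* is transcribed.
So BexD is produced and active.
No repressor is bound and BexD is active, so *wexE* is transcribed.
So WexE is produced and active.
Glyoxylate is absent, so KepJ is inactive.
With no repressor bound, *vorY* is transcribed.
So VorY is produced and active.
Malonate is present, so GorP is inactive.
With no repressor bound, *cilW* is transcribed.
So CilW is produced and active.
With repressor CilW bound, *fubQ* is not transcribed.
So FubQ is not produced.
Maltulose is absent, so SovF is active.
With repressor WexE bound, *bexB* is not transcribed.

OFF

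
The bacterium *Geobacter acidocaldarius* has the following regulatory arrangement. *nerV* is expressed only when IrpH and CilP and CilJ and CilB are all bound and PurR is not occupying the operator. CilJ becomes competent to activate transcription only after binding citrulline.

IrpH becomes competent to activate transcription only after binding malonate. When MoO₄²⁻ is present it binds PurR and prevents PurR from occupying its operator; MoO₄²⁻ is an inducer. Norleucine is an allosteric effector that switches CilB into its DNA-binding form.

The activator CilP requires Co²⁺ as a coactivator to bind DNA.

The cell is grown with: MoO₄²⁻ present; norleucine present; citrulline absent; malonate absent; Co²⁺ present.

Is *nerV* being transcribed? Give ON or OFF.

OFF

Malonate is absent, so IrpH is inactive.
Co²⁺ is present, so CilP is active.
Citrulline is absent, so CilJ is inactive.
MoO₄²⁻ is present, so PurR is inactive.
Norleucine is present, so CilB is active.
Required activator IrpH is absent, so *nerV* is not transcribed.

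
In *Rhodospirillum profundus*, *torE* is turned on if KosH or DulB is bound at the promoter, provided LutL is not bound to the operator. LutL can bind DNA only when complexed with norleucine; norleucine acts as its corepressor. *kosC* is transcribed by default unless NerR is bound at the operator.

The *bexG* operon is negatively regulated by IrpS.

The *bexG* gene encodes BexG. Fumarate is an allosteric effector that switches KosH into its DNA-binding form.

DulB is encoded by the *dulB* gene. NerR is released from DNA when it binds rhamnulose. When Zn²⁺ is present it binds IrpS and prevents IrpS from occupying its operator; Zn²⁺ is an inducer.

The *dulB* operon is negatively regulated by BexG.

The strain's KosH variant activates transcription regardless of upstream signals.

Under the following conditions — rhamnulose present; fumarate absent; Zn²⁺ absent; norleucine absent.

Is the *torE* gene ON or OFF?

Norleucine is absent, so LutL is inactive.
KosH is constitutively active in this strain.
Zn²⁺ is absent, so IrpS is active.
With repressor IrpS bound, *bexG* is not transcribed.
So BexG is not produced.
With no repressor bound, *dulB* is transcribed.
So DulB is produced and active.
Activator KosH is present, so *torE* is transcribed.

ON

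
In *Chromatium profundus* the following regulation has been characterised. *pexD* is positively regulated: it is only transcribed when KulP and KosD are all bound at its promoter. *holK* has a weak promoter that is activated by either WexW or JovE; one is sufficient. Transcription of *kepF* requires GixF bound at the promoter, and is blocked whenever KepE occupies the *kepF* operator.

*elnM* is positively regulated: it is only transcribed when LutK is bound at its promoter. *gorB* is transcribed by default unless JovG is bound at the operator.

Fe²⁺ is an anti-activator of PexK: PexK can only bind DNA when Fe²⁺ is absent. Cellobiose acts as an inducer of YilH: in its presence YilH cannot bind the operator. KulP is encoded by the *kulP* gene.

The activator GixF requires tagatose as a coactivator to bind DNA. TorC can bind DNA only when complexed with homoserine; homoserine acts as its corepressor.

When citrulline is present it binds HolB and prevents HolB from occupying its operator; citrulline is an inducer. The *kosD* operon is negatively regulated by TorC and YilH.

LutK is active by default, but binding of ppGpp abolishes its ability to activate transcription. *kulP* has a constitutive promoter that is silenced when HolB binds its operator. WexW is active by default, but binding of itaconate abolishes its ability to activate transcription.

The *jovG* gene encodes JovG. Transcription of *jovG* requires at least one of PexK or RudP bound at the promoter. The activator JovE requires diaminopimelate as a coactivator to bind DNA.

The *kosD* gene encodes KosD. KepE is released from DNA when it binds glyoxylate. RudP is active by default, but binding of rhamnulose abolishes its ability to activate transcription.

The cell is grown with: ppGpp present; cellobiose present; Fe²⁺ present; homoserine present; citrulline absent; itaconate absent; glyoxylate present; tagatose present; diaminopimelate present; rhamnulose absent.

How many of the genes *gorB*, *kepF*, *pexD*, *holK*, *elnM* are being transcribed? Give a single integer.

Fe²⁺ is present, so PexK is inactive.
Rhamnulose is absent, so RudP is active.
Activator RudP is present, so *jovG* is transcribed.
So JovG is produced and active.
With repressor JovG bound, *gorB* is not transcribed.
→ *gorB* is OFF.
Tagatose is present, so GixF is active.
Glyoxylate is present, so KepE is inactive.
No repressor is bound and GixF is active, so *kepF* is transcribed.
→ *kepF* is ON.
Citrulline is absent, so HolB is active.
With repressor HolB bound, *kulP* is not transcribed.
So KulP is not produced.
Homoserine is present, so TorC is active.
Cellobiose is present, so YilH is inactive.
With repressor TorC bound, *kosD* is not transcribed.
So KosD is not produced.
Required activator KulP is absent, so *pexD* is not transcribed.
→ *pexD* is OFF.
Itaconate is absent, so WexW is active.
Diaminopimelate is present, so JovE is active.
Activator WexW is present, so *holK* is transcribed.
→ *holK* is ON.
ppGpp is present, so LutK is inactive.
Required activator LutK is absent, so *elnM* is not transcribed.
→ *elnM* is OFF.
2 of the 5 genes are transcribed.

2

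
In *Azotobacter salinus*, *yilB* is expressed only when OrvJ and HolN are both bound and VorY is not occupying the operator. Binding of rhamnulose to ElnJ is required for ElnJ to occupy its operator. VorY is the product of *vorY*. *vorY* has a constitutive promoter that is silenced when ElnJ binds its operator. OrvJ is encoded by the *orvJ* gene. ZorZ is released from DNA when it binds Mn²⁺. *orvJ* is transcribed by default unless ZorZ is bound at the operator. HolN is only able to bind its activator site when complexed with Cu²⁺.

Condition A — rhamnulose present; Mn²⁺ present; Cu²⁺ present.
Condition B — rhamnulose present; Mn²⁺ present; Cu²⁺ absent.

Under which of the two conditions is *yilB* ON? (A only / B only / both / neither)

Condition A:
Rhamnulose is present, so ElnJ is active.
With repressor ElnJ bound, *vorY* is not transcribed.
So VorY is not produced.
Mn²⁺ is present, so ZorZ is inactive.
With no repressor bound, *orvJ* is transcribed.
So OrvJ is produced and active.
Cu²⁺ is present, so HolN is active.
No repressor is bound and OrvJ and HolN are active, so *yilB* is transcribed.
→ *yilB* is ON in A.
Condition B:
Rhamnulose is present, so ElnJ is active.
With repressor ElnJ bound, *vorY* is not transcribed.
So VorY is not produced.
Mn²⁺ is present, so ZorZ is inactive.
With no repressor bound, *orvJ* is transcribed.
So OrvJ is produced and active.
Cu²⁺ is absent, so HolN is inactive.
Required activator HolN is absent, so *yilB* is not transcribed.
→ *yilB* is OFF in B.

A only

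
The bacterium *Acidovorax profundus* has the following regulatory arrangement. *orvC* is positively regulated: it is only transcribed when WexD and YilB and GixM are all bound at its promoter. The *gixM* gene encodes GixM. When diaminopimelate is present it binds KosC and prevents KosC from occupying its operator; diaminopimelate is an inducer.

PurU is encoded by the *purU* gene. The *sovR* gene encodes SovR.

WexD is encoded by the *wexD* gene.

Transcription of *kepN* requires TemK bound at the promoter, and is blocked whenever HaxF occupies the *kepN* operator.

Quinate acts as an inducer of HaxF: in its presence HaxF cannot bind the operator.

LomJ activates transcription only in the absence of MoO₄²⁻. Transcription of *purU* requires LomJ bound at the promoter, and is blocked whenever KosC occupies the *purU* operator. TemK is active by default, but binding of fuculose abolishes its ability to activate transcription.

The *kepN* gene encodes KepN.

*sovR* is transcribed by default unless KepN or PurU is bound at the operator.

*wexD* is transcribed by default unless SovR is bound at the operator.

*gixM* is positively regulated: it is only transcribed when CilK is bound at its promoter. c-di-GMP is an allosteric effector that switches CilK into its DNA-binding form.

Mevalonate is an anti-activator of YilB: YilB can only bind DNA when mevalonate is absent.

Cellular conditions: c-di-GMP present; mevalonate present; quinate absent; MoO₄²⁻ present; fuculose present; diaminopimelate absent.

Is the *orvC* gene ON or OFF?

OFF

Quinate is absent, so HaxF is active.
Fuculose is present, so TemK is inactive.
With repressor HaxF bound, *kepN* is not transcribed.
So KepN is not produced.
Diaminopimelate is absent, so KosC is active.
MoO₄²⁻ is present, so LomJ is inactive.
With repressor KosC bound, *purU* is not transcribed.
So PurU is not produced.
With no repressor bound, *sovR* is transcribed.
So SovR is produced and active.
With repressor SovR bound, *wexD* is not transcribed.
So WexD is not produced.
Mevalonate is present, so YilB is inactive.
c-di-GMP is present, so CilK is active.
No repressor is bound and CilK is active, so *gixM* is transcribed.
So GixM is produced and active.
Required activator WexD is absent, so *orvC* is not transcribed.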